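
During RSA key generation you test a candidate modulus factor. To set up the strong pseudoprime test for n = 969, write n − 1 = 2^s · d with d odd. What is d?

Halving: 968 → 484 → 242 → 121; 121 is odd.
So 968 = 2^3 · 121.

121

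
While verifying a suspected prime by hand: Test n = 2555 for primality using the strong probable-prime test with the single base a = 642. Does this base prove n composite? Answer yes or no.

yes

n − 1 = 2554 = 2^1 · 1277, so s = 1 and d = 1277.
x_0 = 642^1277 mod 2555 = 1137.
x_0 ∉ {1, 2554} and s = 1, so 642 is a Miller–Rabin witness and 2555 is composite.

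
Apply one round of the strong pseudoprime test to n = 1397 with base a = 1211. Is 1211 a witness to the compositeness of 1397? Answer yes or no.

yes

n − 1 = 1396 = 2^2 · 349, so s = 2 and d = 349.
x_0 = 1211^349 mod 1397 = 276.
x_0 is neither 1 nor 1396, so continue squaring.
x_1 = 276^2 mod 1397 = 738.
Reached i = s−1 = 1 without hitting −1: 1211 is a Miller–Rabin witness and 1397 is composite.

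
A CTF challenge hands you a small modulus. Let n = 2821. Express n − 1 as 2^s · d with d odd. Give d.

705

Halving: 2820 → 1410 → 705; 705 is odd.
So 2820 = 2^2 · 705.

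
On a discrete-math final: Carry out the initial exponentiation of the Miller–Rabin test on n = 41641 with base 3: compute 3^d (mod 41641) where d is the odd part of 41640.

n − 1 = 41640 = 2^3 · 5205, so s = 3 and d = 5205.
By repeated squaring, 3^5205 ≡ 1 (mod 41641).

1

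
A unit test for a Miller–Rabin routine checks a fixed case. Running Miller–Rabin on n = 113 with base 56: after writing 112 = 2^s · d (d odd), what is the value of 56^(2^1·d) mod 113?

n − 1 = 112 = 2^4 · 7, so s = 4 and d = 7.
x_0 = 56^7 mod 113 = 15.
x_1 = 15^2 mod 113 = 112.

112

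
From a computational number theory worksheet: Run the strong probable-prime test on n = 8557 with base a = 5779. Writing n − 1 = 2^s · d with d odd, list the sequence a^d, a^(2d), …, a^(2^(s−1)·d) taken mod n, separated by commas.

n − 1 = 8556 = 2^2 · 2139, so s = 2 and d = 2139.
x_0 = 5779^2139 mod 8557 = 1853.
x_1 = 1853^2 mod 8557 = 2252.

1853, 2252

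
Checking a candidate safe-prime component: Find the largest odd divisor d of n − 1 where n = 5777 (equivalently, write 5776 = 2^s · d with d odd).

361

Halving: 5776 → 2888 → 1444 → 722 → 361; 361 is odd.
So 5776 = 2^4 · 361.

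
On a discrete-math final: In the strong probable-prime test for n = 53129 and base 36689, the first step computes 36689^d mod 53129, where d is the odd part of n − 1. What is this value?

1

n − 1 = 53128 = 2^3 · 6641, so s = 3 and d = 6641.
36689^6641 mod 53129 = 1.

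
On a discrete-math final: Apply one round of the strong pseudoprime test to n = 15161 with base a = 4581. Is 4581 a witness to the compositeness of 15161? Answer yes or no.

no

n − 1 = 15160 = 2^3 · 1895, so s = 3 and d = 1895.
Repeated squaring mod 15161: 4581^1 ≡ 4581, 4581^2 ≡ 2737, 4581^4 ≡ 1635, 4581^8 ≡ 4889, 4581^16 ≡ 8585, 4581^32 ≡ 4604, 4581^64 ≡ 1738, 4581^128 ≡ 3605, 4581^256 ≡ 3048, 4581^512 ≡ 11772, 4581^1024 ≡ 8444.
1895 = 1024 + 512 + 256 + 64 + 32 + 4 + 2 + 1, so 4581^1895 ≡ 8444·11772·3048·1738·4604·1635·2737·4581 ≡ 4482 (mod 15161).
x_0 = 4581^1895 mod 15161 = 4482.
x_0 is neither 1 nor 15160, so continue squaring.
x_1 = 4482^2 mod 15161 = 15160.
x_1 ≡ −1, so 4581 is not a witness.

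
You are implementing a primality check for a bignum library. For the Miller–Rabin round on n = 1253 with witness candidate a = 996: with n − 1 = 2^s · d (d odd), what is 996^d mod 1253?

1122

n − 1 = 1252 = 2^2 · 313, so s = 2 and d = 313.
996^313 mod 1253 = 1122.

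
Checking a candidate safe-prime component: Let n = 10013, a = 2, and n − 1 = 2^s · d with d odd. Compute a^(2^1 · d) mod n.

n − 1 = 10012 = 2^2 · 2503, so s = 2 and d = 2503.
x_0 = 2^2503 mod 10013 = 876.
x_1 = 876^2 mod 10013 = 6388.

6388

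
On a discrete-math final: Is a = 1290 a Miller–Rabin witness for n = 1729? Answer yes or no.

no

n − 1 = 1728 = 2^6 · 27, so s = 6 and d = 27.
Repeated squaring mod 1729: 1290^1 ≡ 1290, 1290^2 ≡ 802, 1290^4 ≡ 16, 1290^8 ≡ 256, 1290^16 ≡ 1563.
27 = 16 + 8 + 2 + 1, so 1290^27 ≡ 1563·256·802·1290 ≡ 1 (mod 1729).
x_0 = 1290^27 mod 1729 = 1.
x_0 = 1, so 1290 is not a witness.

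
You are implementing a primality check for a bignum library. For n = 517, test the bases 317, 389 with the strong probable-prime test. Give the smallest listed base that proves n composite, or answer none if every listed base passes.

n − 1 = 516 = 2^2 · 129, so s = 2 and d = 129.
Base 317: x_0 = 317^129 mod 517 = 445. x_0 is neither 1 nor 516, so continue squaring. x_1 = 445^2 mod 517 = 14. Reached i = s−1 = 1 without hitting −1: 317 is a Miller–Rabin witness and 517 is composite.
Base 389: x_0 = 389^129 mod 517 = 124. x_0 is neither 1 nor 516, so continue squaring. x_1 = 124^2 mod 517 = 383. Reached i = s−1 = 1 without hitting −1: 389 is a Miller–Rabin witness and 517 is composite.
The smallest witness among the given bases is 317.

317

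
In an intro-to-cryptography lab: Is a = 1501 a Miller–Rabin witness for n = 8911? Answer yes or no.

n − 1 = 8910 = 2^1 · 4455, so s = 1 and d = 4455.
By repeated squaring, 1501^4455 ≡ 1406 (mod 8911).
x_0 = 1501^4455 mod 8911 = 1406.
x_0 ∉ {1, 8910} and s = 1, so 1501 is a Miller–Rabin witness and 8911 is composite.

yes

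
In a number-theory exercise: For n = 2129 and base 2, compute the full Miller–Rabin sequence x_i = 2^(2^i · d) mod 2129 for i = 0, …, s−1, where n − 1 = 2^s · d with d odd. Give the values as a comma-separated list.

n − 1 = 2128 = 2^4 · 133, so s = 4 and d = 133.
x_0 = 2^133 mod 2129 = 372.
x_1 = 372^2 mod 2129 = 2128.
x_2 = 2128^2 mod 2129 = 1.
x_3 = 1^2 mod 2129 = 1.

372, 2128, 1, 1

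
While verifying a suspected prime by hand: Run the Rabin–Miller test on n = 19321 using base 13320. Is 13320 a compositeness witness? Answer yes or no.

no

n − 1 = 19320 = 2^3 · 2415, so s = 3 and d = 2415.
x_0 = 13320^2415 mod 19321 = 19320.
x_0 = 19320 ≡ −1, so 13320 is not a witness.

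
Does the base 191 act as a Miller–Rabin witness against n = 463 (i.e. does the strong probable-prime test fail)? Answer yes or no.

no

n − 1 = 462 = 2^1 · 231, so s = 1 and d = 231.
Repeated squaring mod 463: 191^1 ≡ 191, 191^2 ≡ 367, 191^4 ≡ 419, 191^8 ≡ 84, 191^16 ≡ 111, 191^32 ≡ 283, 191^64 ≡ 453, 191^128 ≡ 100.
231 = 128 + 64 + 32 + 4 + 2 + 1, so 191^231 ≡ 100·453·283·419·367·191 ≡ 462 (mod 463).
x_0 = 191^231 mod 463 = 462.
x_0 = 462 ≡ −1, so 191 is not a witness.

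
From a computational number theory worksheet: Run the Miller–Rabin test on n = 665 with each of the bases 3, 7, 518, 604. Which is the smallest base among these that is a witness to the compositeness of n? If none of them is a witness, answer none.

3

n − 1 = 664 = 2^3 · 83, so s = 3 and d = 83.
Base 3: x_0 = 3^83 mod 665 = 257. x_0 is neither 1 nor 664, so continue squaring. x_1 = 257^2 mod 665 = 214. x_2 = 214^2 mod 665 = 576. Reached i = s−1 = 2 without hitting −1: 3 is a Miller–Rabin witness and 665 is composite.
Base 7: x_0 = 7^83 mod 665 = 448. x_0 is neither 1 nor 664, so continue squaring. x_1 = 448^2 mod 665 = 539. x_2 = 539^2 mod 665 = 581. Reached i = s−1 = 2 without hitting −1: 7 is a Miller–Rabin witness and 665 is composite.
Base 518: x_0 = 518^83 mod 665 = 462. x_0 is neither 1 nor 664, so continue squaring. x_1 = 462^2 mod 665 = 644. x_2 = 644^2 mod 665 = 441. Reached i = s−1 = 2 without hitting −1: 518 is a Miller–Rabin witness and 665 is composite.
Base 604: x_0 = 604^83 mod 665 = 459. x_0 is neither 1 nor 664, so continue squaring. x_1 = 459^2 mod 665 = 541. x_2 = 541^2 mod 665 = 81. Reached i = s−1 = 2 without hitting −1: 604 is a Miller–Rabin witness and 665 is composite.
The smallest witness among the given bases is 3.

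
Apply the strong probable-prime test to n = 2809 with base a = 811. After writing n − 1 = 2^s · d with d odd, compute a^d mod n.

2068

n − 1 = 2808 = 2^3 · 351, so s = 3 and d = 351.
Repeated squaring mod 2809: 811^1 ≡ 811, 811^2 ≡ 415, 811^4 ≡ 876, 811^8 ≡ 519, 811^16 ≡ 2506, 811^32 ≡ 1921, 811^64 ≡ 2024, 811^128 ≡ 1054, 811^256 ≡ 1361.
351 = 256 + 64 + 16 + 8 + 4 + 2 + 1, so 811^351 ≡ 1361·2024·2506·519·876·415·811 ≡ 2068 (mod 2809).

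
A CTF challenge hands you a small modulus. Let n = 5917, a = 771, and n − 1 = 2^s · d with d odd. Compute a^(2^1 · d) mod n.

1376

n − 1 = 5916 = 2^2 · 1479, so s = 2 and d = 1479.
Repeated squaring mod 5917: 771^1 ≡ 771, 771^2 ≡ 2741, 771^4 ≡ 4408, 771^8 ≡ 4953, 771^16 ≡ 327, 771^32 ≡ 423, 771^64 ≡ 1419, 771^128 ≡ 1781, 771^256 ≡ 449, 771^512 ≡ 423, 771^1024 ≡ 1419.
1479 = 1024 + 256 + 128 + 64 + 4 + 2 + 1, so 771^1479 ≡ 1419·449·1781·1419·4408·2741·771 ≡ 346 (mod 5917).
x_0 = 346.
x_1 = 346^2 mod 5917 = 1376.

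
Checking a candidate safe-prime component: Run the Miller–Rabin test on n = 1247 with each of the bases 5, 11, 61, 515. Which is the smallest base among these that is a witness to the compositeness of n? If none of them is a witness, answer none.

5

n − 1 = 1246 = 2^1 · 623, so s = 1 and d = 623.
Base 5: x_0 = 5^623 mod 1247 = 695. x_0 ∉ {1, 1246} and s = 1, so 5 is a Miller–Rabin witness and 1247 is composite.
Base 11: x_0 = 11^623 mod 1247 = 302. x_0 ∉ {1, 1246} and s = 1, so 11 is a Miller–Rabin witness and 1247 is composite.
Base 61: x_0 = 61^623 mod 1247 = 940. x_0 ∉ {1, 1246} and s = 1, so 61 is a Miller–Rabin witness and 1247 is composite.
Base 515: x_0 = 515^623 mod 1247 = 1246. x_0 = 1246 ≡ −1, so 515 is not a witness.
The smallest witness among the given bases is 5.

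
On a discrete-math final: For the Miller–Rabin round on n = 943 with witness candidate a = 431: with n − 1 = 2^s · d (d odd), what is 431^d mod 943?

n − 1 = 942 = 2^1 · 471, so s = 1 and d = 471.
431^471 mod 943 = 881.

881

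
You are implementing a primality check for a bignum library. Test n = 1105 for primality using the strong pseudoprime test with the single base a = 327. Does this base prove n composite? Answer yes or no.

n − 1 = 1104 = 2^4 · 69, so s = 4 and d = 69.
x_0 = 327^69 mod 1105 = 837.
x_0 is neither 1 nor 1104, so continue squaring.
x_1 = 837^2 mod 1105 = 1104.
x_1 ≡ −1, so 327 is not a witness.

no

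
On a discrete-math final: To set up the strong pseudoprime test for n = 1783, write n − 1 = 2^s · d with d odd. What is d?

891

Halving: 1782 → 891; 891 is odd.
So 1782 = 2^1 · 891.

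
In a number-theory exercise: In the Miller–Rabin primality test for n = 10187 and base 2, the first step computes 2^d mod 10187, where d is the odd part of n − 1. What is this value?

3467

n − 1 = 10186 = 2^1 · 5093, so s = 1 and d = 5093.
2^5093 mod 10187 = 3467.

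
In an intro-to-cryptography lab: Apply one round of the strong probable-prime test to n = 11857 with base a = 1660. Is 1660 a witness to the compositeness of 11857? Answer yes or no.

yes

n − 1 = 11856 = 2^4 · 741, so s = 4 and d = 741.
Repeated squaring mod 11857: 1660^1 ≡ 1660, 1660^2 ≡ 4776, 1660^4 ≡ 9165, 1660^8 ≡ 2237, 1660^16 ≡ 515, 1660^32 ≡ 4371, 1660^64 ≡ 4014, 1660^128 ≡ 10390, 1660^256 ≡ 5972, 1660^512 ≡ 10785.
741 = 512 + 128 + 64 + 32 + 4 + 1, so 1660^741 ≡ 10785·10390·4014·4371·9165·1660 ≡ 9060 (mod 11857).
x_0 = 1660^741 mod 11857 = 9060.
x_0 is neither 1 nor 11856, so continue squaring.
x_1 = 9060^2 mod 11857 = 9446.
x_2 = 9446^2 mod 11857 = 2991.
x_3 = 2991^2 mod 11857 = 5903.
Reached i = s−1 = 3 without hitting −1: 1660 is a Miller–Rabin witness and 11857 is composite.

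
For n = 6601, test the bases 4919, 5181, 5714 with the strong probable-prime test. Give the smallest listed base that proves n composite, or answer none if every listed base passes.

n − 1 = 6600 = 2^3 · 825, so s = 3 and d = 825.
Base 4919: x_0 = 4919^825 mod 6601 = 6600. x_0 = 6600 ≡ −1, so 4919 is not a witness.
Base 5181: x_0 = 5181^825 mod 6601 = 806. x_0 is neither 1 nor 6600, so continue squaring. x_1 = 806^2 mod 6601 = 2738. x_2 = 2738^2 mod 6601 = 4509. Reached i = s−1 = 2 without hitting −1: 5181 is a Miller–Rabin witness and 6601 is composite.
Base 5714: x_0 = 5714^825 mod 6601 = 1954. x_0 is neither 1 nor 6600, so continue squaring. x_1 = 1954^2 mod 6601 = 2738. x_2 = 2738^2 mod 6601 = 4509. Reached i = s−1 = 2 without hitting −1: 5714 is a Miller–Rabin witness and 6601 is composite.
The smallest witness among the given bases is 5181.

5181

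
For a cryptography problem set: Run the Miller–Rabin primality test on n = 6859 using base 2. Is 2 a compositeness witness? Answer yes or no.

yes

n − 1 = 6858 = 2^1 · 3429, so s = 1 and d = 3429.
x_0 = 2^3429 mod 6859 = 3400.
x_0 ∉ {1, 6858} and s = 1, so 2 is a Miller–Rabin witness and 6859 is composite.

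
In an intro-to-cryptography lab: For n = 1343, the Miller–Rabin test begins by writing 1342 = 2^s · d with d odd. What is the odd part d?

Halving: 1342 → 671; 671 is odd.
So 1342 = 2^1 · 671.

671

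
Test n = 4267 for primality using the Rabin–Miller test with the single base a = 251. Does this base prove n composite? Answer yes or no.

n − 1 = 4266 = 2^1 · 2133, so s = 1 and d = 2133.
By repeated squaring, 251^2133 ≡ 251 (mod 4267).
x_0 = 251^2133 mod 4267 = 251.
x_0 ∉ {1, 4266} and s = 1, so 251 is a Miller–Rabin witness and 4267 is composite.

yes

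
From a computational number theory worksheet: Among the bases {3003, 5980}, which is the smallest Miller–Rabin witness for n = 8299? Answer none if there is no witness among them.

5980

n − 1 = 8298 = 2^1 · 4149, so s = 1 and d = 4149.
Base 3003: x_0 = 3003^4149 mod 8299 = 1. x_0 = 1, so 3003 is not a witness.
Base 5980: x_0 = 5980^4149 mod 8299 = 7091. x_0 ∉ {1, 8298} and s = 1, so 5980 is a Miller–Rabin witness and 8299 is composite.
The smallest witness among the given bases is 5980.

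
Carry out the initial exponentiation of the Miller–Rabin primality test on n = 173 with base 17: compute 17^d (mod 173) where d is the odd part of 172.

80

n − 1 = 172 = 2^2 · 43, so s = 2 and d = 43.
17^43 mod 173 = 80.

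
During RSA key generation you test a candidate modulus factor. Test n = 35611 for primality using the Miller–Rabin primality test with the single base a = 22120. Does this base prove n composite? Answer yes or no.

n − 1 = 35610 = 2^1 · 17805, so s = 1 and d = 17805.
Repeated squaring mod 35611: 22120^1 ≡ 22120, 22120^2 ≡ 34871, 22120^4 ≡ 13435, 22120^8 ≡ 22677, 22120^16 ≡ 23489, 22120^32 ≡ 11898, 22120^64 ≡ 8679, 22120^128 ≡ 7776, 22120^256 ≡ 34309, 22120^512 ≡ 21487, 22120^1024 ≡ 30165, 22120^2048 ≡ 30564, 22120^4096 ≡ 10344, 22120^8192 ≡ 22892, 22120^16384 ≡ 27799.
17805 = 16384 + 1024 + 256 + 128 + 8 + 4 + 1, so 22120^17805 ≡ 27799·30165·34309·7776·22677·13435·22120 ≡ 15318 (mod 35611).
x_0 = 22120^17805 mod 35611 = 15318.
x_0 ∉ {1, 35610} and s = 1, so 22120 is a Miller–Rabin witness and 35611 is composite.

yes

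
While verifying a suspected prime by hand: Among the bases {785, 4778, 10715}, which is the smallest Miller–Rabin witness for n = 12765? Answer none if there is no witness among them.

n − 1 = 12764 = 2^2 · 3191, so s = 2 and d = 3191.
Base 785: x_0 = 785^3191 mod 12765 = 7340. x_0 is neither 1 nor 12764, so continue squaring. x_1 = 7340^2 mod 12765 = 7300. Reached i = s−1 = 1 without hitting −1: 785 is a Miller–Rabin witness and 12765 is composite.
Base 4778: x_0 = 4778^3191 mod 12765 = 9677. x_0 is neither 1 nor 12764, so continue squaring. x_1 = 9677^2 mod 12765 = 289. Reached i = s−1 = 1 without hitting −1: 4778 is a Miller–Rabin witness and 12765 is composite.
Base 10715: x_0 = 10715^3191 mod 12765 = 8645. x_0 is neither 1 nor 12764, so continue squaring. x_1 = 8645^2 mod 12765 = 9715. Reached i = s−1 = 1 without hitting −1: 10715 is a Miller–Rabin witness and 12765 is composite.
The smallest witness among the given bases is 785.

785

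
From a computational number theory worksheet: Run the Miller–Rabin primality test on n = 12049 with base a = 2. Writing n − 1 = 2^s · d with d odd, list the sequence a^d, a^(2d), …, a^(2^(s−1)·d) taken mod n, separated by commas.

n − 1 = 12048 = 2^4 · 753, so s = 4 and d = 753.
x_0 = 2^753 mod 12049 = 1.
x_1 = 1^2 mod 12049 = 1.
x_2 = 1^2 mod 12049 = 1.
x_3 = 1^2 mod 12049 = 1.

1, 1, 1, 1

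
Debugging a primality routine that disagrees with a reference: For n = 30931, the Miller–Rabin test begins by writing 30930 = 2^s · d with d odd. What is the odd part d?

Halving: 30930 → 15465; 15465 is odd.
So 30930 = 2^1 · 15465.

15465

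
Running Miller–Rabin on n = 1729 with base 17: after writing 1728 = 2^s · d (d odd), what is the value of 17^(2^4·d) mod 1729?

n − 1 = 1728 = 2^6 · 27, so s = 6 and d = 27.
Repeated squaring mod 1729: 17^1 ≡ 17, 17^2 ≡ 289, 17^4 ≡ 529, 17^8 ≡ 1472, 17^16 ≡ 347.
27 = 16 + 8 + 2 + 1, so 17^27 ≡ 347·1472·289·17 ≡ 818 (mod 1729).
x_0 = 818.
x_1 = 818^2 mod 1729 = 1.
x_2 = 1^2 mod 1729 = 1.
x_3 = 1^2 mod 1729 = 1.
x_4 = 1^2 mod 1729 = 1.

1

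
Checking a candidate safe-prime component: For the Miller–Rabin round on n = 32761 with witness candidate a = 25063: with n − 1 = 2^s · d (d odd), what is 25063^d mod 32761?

25864

n − 1 = 32760 = 2^3 · 4095, so s = 3 and d = 4095.
Repeated squaring mod 32761: 25063^1 ≡ 25063, 25063^2 ≡ 27316, 25063^4 ≡ 32081, 25063^8 ≡ 3746, 25063^16 ≡ 10808, 25063^32 ≡ 19899, 25063^64 ≡ 20755, 25063^128 ≡ 28397, 25063^256 ≡ 10355, 25063^512 ≡ 32033, 25063^1024 ≡ 5808, 25063^2048 ≡ 21795.
4095 = 2048 + 1024 + 512 + 256 + 128 + 64 + 32 + 16 + 8 + 4 + 2 + 1, so 25063^4095 ≡ 21795·5808·32033·10355·28397·20755·19899·10808·3746·32081·27316·25063 ≡ 25864 (mod 32761).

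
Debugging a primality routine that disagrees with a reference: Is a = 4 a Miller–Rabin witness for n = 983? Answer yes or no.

no

n − 1 = 982 = 2^1 · 491, so s = 1 and d = 491.
Repeated squaring mod 983: 4^1 ≡ 4, 4^2 ≡ 16, 4^4 ≡ 256, 4^8 ≡ 658, 4^16 ≡ 444, 4^32 ≡ 536, 4^64 ≡ 260, 4^128 ≡ 756, 4^256 ≡ 413.
491 = 256 + 128 + 64 + 32 + 8 + 2 + 1, so 4^491 ≡ 413·756·260·536·658·16·4 ≡ 1 (mod 983).
x_0 = 4^491 mod 983 = 1.
x_0 = 1, so 4 is not a witness.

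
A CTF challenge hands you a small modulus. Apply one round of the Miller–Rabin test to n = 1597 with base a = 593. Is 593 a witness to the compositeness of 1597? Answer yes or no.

no

n − 1 = 1596 = 2^2 · 399, so s = 2 and d = 399.
x_0 = 593^399 mod 1597 = 1596.
x_0 = 1596 ≡ −1, so 593 is not a witness.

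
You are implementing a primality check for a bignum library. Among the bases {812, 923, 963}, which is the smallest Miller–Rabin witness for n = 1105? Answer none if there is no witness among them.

923

n − 1 = 1104 = 2^4 · 69, so s = 4 and d = 69.
Base 812: x_0 = 812^69 mod 1105 = 642. x_0 is neither 1 nor 1104, so continue squaring. x_1 = 642^2 mod 1105 = 1104. x_1 ≡ −1, so 812 is not a witness.
Base 923: x_0 = 923^69 mod 1105 = 728. x_0 is neither 1 nor 1104, so continue squaring. x_1 = 728^2 mod 1105 = 689. x_2 = 689^2 mod 1105 = 676. x_3 = 676^2 mod 1105 = 611. Reached i = s−1 = 3 without hitting −1: 923 is a Miller–Rabin witness and 1105 is composite.
Base 963: x_0 = 963^69 mod 1105 = 248. x_0 is neither 1 nor 1104, so continue squaring. x_1 = 248^2 mod 1105 = 729. x_2 = 729^2 mod 1105 = 1041. x_3 = 1041^2 mod 1105 = 781. Reached i = s−1 = 3 without hitting −1: 963 is a Miller–Rabin witness and 1105 is composite.
The smallest witness among the given bases is 923.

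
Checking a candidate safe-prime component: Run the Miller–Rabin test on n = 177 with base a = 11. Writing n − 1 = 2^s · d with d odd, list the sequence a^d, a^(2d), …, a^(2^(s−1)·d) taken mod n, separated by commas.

77, 88, 133, 166

n − 1 = 176 = 2^4 · 11, so s = 4 and d = 11.
x_0 = 11^11 mod 177 = 77.
x_1 = 77^2 mod 177 = 88.
x_2 = 88^2 mod 177 = 133.
x_3 = 133^2 mod 177 = 166.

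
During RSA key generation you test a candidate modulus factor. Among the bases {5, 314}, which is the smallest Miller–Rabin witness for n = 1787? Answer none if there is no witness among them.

n − 1 = 1786 = 2^1 · 893, so s = 1 and d = 893.
Base 5: x_0 = 5^893 mod 1787 = 1786. x_0 = 1786 ≡ −1, so 5 is not a witness.
Base 314: x_0 = 314^893 mod 1787 = 1. x_0 = 1, so 314 is not a witness.
No listed base is a witness for 1787.

none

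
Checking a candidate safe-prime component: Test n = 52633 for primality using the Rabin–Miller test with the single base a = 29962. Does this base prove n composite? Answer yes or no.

n − 1 = 52632 = 2^3 · 6579, so s = 3 and d = 6579.
Repeated squaring mod 52633: 29962^1 ≡ 29962, 29962^2 ≡ 12996, 29962^4 ≡ 49352, 29962^8 ≡ 27829, 29962^16 ≡ 11279, 29962^32 ≡ 1880, 29962^64 ≡ 7989, 29962^128 ≡ 32925, 29962^256 ≡ 26357, 29962^512 ≡ 41115, 29962^1024 ≡ 29164, 29962^2048 ≡ 42249, 29962^4096 ≡ 35072.
6579 = 4096 + 2048 + 256 + 128 + 32 + 16 + 2 + 1, so 29962^6579 ≡ 35072·42249·26357·32925·1880·11279·12996·29962 ≡ 1 (mod 52633).
x_0 = 29962^6579 mod 52633 = 1.
x_0 = 1, so 29962 is not a witness.

no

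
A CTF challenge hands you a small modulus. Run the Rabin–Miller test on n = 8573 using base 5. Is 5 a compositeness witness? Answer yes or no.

no

n − 1 = 8572 = 2^2 · 2143, so s = 2 and d = 2143.
x_0 = 5^2143 mod 8573 = 6378.
x_0 is neither 1 nor 8572, so continue squaring.
x_1 = 6378^2 mod 8573 = 8572.
x_1 ≡ −1, so 5 is not a witness.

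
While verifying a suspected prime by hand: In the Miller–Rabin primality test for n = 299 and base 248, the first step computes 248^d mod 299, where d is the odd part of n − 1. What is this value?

261

n − 1 = 298 = 2^1 · 149, so s = 1 and d = 149.
248^149 mod 299 = 261.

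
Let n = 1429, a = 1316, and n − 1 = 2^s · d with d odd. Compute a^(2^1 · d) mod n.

n − 1 = 1428 = 2^2 · 357, so s = 2 and d = 357.
By repeated squaring, 1316^357 ≡ 620 (mod 1429).
x_0 = 620.
x_1 = 620^2 mod 1429 = 1428.

1428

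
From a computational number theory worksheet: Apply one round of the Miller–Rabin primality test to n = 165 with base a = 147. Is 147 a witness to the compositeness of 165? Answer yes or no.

n − 1 = 164 = 2^2 · 41, so s = 2 and d = 41.
x_0 = 147^41 mod 165 = 147.
x_0 is neither 1 nor 164, so continue squaring.
x_1 = 147^2 mod 165 = 159.
Reached i = s−1 = 1 without hitting −1: 147 is a Miller–Rabin witness and 165 is composite.

yes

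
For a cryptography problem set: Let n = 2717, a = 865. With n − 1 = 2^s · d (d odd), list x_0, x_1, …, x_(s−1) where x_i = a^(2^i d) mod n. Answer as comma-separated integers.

n − 1 = 2716 = 2^2 · 679, so s = 2 and d = 679.
x_0 = 865^679 mod 2717 = 1020.
x_1 = 1020^2 mod 2717 = 2506.

1020, 2506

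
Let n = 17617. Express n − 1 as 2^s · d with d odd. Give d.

Halving: 17616 → 8808 → 4404 → 2202 → 1101; 1101 is odd.
So 17616 = 2^4 · 1101.

1101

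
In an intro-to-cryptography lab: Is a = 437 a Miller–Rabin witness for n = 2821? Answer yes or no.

yes

n − 1 = 2820 = 2^2 · 705, so s = 2 and d = 705.
x_0 = 437^705 mod 2821 = 216.
x_0 is neither 1 nor 2820, so continue squaring.
x_1 = 216^2 mod 2821 = 1520.
Reached i = s−1 = 1 without hitting −1: 437 is a Miller–Rabin witness and 2821 is composite.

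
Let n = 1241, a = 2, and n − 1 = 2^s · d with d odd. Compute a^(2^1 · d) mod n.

965

n − 1 = 1240 = 2^3 · 155, so s = 3 and d = 155.
Repeated squaring mod 1241: 2^1 ≡ 2, 2^2 ≡ 4, 2^4 ≡ 16, 2^8 ≡ 256, 2^16 ≡ 1004, 2^32 ≡ 324, 2^64 ≡ 732, 2^128 ≡ 953.
155 = 128 + 16 + 8 + 2 + 1, so 2^155 ≡ 953·1004·256·4·2 ≡ 807 (mod 1241).
x_0 = 807.
x_1 = 807^2 mod 1241 = 965.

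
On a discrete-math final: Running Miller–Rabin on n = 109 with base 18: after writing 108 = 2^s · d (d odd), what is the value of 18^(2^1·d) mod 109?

n − 1 = 108 = 2^2 · 27, so s = 2 and d = 27.
x_0 = 18^27 mod 109 = 33.
x_1 = 33^2 mod 109 = 108.

108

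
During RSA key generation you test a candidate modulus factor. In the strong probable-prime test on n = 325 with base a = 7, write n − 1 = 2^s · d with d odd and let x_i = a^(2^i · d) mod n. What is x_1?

n − 1 = 324 = 2^2 · 81, so s = 2 and d = 81.
x_0 = 7^81 mod 325 = 307.
x_1 = 307^2 mod 325 = 324.

324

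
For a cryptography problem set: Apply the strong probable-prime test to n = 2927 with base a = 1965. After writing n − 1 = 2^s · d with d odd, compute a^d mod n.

n − 1 = 2926 = 2^1 · 1463, so s = 1 and d = 1463.
Repeated squaring mod 2927: 1965^1 ≡ 1965, 1965^2 ≡ 512, 1965^4 ≡ 1641, 1965^8 ≡ 41, 1965^16 ≡ 1681, 1965^32 ≡ 1206, 1965^64 ≡ 2644, 1965^128 ≡ 1060, 1965^256 ≡ 2559, 1965^512 ≡ 782, 1965^1024 ≡ 2708.
1463 = 1024 + 256 + 128 + 32 + 16 + 4 + 2 + 1, so 1965^1463 ≡ 2708·2559·1060·1206·1681·1641·512·1965 ≡ 1 (mod 2927).

1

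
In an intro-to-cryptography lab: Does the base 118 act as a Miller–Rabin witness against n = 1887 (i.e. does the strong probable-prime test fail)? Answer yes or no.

n − 1 = 1886 = 2^1 · 943, so s = 1 and d = 943.
x_0 = 118^943 mod 1887 = 1699.
x_0 ∉ {1, 1886} and s = 1, so 118 is a Miller–Rabin witness and 1887 is composite.

yes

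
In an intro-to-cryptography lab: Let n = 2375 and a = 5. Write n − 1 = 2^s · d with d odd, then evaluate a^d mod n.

1125

n − 1 = 2374 = 2^1 · 1187, so s = 1 and d = 1187.
Repeated squaring mod 2375: 5^1 ≡ 5, 5^2 ≡ 25, 5^4 ≡ 625, 5^8 ≡ 1125, 5^16 ≡ 2125, 5^32 ≡ 750, 5^64 ≡ 2000, 5^128 ≡ 500, 5^256 ≡ 625, 5^512 ≡ 1125, 5^1024 ≡ 2125.
1187 = 1024 + 128 + 32 + 2 + 1, so 5^1187 ≡ 2125·500·750·25·5 ≡ 1125 (mod 2375).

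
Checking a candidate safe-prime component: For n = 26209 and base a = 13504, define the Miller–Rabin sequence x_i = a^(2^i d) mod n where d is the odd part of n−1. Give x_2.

n − 1 = 26208 = 2^5 · 819, so s = 5 and d = 819.
x_0 = 13504^819 mod 26209 = 26180.
x_1 = 26180^2 mod 26209 = 841.
x_2 = 841^2 mod 26209 = 25847.

25847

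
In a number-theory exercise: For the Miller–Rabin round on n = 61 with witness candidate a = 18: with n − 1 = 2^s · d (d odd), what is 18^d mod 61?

11

n − 1 = 60 = 2^2 · 15, so s = 2 and d = 15.
18^15 mod 61 = 11.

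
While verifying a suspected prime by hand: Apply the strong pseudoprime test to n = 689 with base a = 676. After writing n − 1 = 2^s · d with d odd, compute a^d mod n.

n − 1 = 688 = 2^4 · 43, so s = 4 and d = 43.
Repeated squaring mod 689: 676^1 ≡ 676, 676^2 ≡ 169, 676^4 ≡ 312, 676^8 ≡ 195, 676^16 ≡ 130, 676^32 ≡ 364.
43 = 32 + 8 + 2 + 1, so 676^43 ≡ 364·195·169·676 ≡ 377 (mod 689).

377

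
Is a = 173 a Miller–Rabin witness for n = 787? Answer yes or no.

no

n − 1 = 786 = 2^1 · 393, so s = 1 and d = 393.
x_0 = 173^393 mod 787 = 1.
x_0 = 1, so 173 is not a witness.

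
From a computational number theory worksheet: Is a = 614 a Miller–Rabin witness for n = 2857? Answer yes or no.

no

n − 1 = 2856 = 2^3 · 357, so s = 3 and d = 357.
Repeated squaring mod 2857: 614^1 ≡ 614, 614^2 ≡ 2729, 614^4 ≡ 2099, 614^8 ≡ 307, 614^16 ≡ 2825, 614^32 ≡ 1024, 614^64 ≡ 57, 614^128 ≡ 392, 614^256 ≡ 2243.
357 = 256 + 64 + 32 + 4 + 1, so 614^357 ≡ 2243·57·1024·2099·614 ≡ 2856 (mod 2857).
x_0 = 614^357 mod 2857 = 2856.
x_0 = 2856 ≡ −1, so 614 is not a witness.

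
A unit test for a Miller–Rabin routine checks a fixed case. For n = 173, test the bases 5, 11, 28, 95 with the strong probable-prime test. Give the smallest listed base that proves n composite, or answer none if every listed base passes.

none

n − 1 = 172 = 2^2 · 43, so s = 2 and d = 43.
Base 5: x_0 = 5^43 mod 173 = 93. x_0 is neither 1 nor 172, so continue squaring. x_1 = 93^2 mod 173 = 172. x_1 ≡ −1, so 5 is not a witness.
Base 11: x_0 = 11^43 mod 173 = 93. x_0 is neither 1 nor 172, so continue squaring. x_1 = 93^2 mod 173 = 172. x_1 ≡ −1, so 11 is not a witness.
Base 28: x_0 = 28^43 mod 173 = 80. x_0 is neither 1 nor 172, so continue squaring. x_1 = 80^2 mod 173 = 172. x_1 ≡ −1, so 28 is not a witness.
Base 95: x_0 = 95^43 mod 173 = 1. x_0 = 1, so 95 is not a witness.
No listed base is a witness for 173.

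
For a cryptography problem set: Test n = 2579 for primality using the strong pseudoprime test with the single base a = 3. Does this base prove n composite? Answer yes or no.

n − 1 = 2578 = 2^1 · 1289, so s = 1 and d = 1289.
x_0 = 3^1289 mod 2579 = 1.
x_0 = 1, so 3 is not a witness.

no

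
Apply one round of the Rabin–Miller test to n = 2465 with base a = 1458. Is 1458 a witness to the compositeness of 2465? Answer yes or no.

n − 1 = 2464 = 2^5 · 77, so s = 5 and d = 77.
x_0 = 1458^77 mod 2465 = 1288.
x_0 is neither 1 nor 2464, so continue squaring.
x_1 = 1288^2 mod 2465 = 2464.
x_1 ≡ −1, so 1458 is not a witness.

no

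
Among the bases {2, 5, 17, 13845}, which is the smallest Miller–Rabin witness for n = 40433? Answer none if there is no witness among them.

none

n − 1 = 40432 = 2^4 · 2527, so s = 4 and d = 2527.
Base 2: x_0 = 2^2527 mod 40433 = 1. x_0 = 1, so 2 is not a witness.
Base 5: x_0 = 5^2527 mod 40433 = 39700. x_0 is neither 1 nor 40432, so continue squaring. x_1 = 39700^2 mod 40433 = 11660. x_2 = 11660^2 mod 40433 = 19854. x_3 = 19854^2 mod 40433 = 40432. x_3 ≡ −1, so 5 is not a witness.
Base 17: x_0 = 17^2527 mod 40433 = 2898. x_0 is neither 1 nor 40432, so continue squaring. x_1 = 2898^2 mod 40433 = 28773. x_2 = 28773^2 mod 40433 = 19854. x_3 = 19854^2 mod 40433 = 40432. x_3 ≡ −1, so 17 is not a witness.
Base 13845: x_0 = 13845^2527 mod 40433 = 11308. x_0 is neither 1 nor 40432, so continue squaring. x_1 = 11308^2 mod 40433 = 21718. x_2 = 21718^2 mod 40433 = 20579. x_3 = 20579^2 mod 40433 = 40432. x_3 ≡ −1, so 13845 is not a witness.
No listed base is a witness for 40433.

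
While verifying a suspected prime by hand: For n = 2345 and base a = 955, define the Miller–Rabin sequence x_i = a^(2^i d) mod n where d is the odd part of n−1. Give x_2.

n − 1 = 2344 = 2^3 · 293, so s = 3 and d = 293.
Repeated squaring mod 2345: 955^1 ≡ 955, 955^2 ≡ 2165, 955^4 ≡ 1915, 955^8 ≡ 1990, 955^16 ≡ 1740, 955^32 ≡ 205, 955^64 ≡ 2160, 955^128 ≡ 1395, 955^256 ≡ 2020.
293 = 256 + 32 + 4 + 1, so 955^293 ≡ 2020·205·1915·955 ≡ 390 (mod 2345).
x_0 = 390.
x_1 = 390^2 mod 2345 = 2020.
x_2 = 2020^2 mod 2345 = 100.

100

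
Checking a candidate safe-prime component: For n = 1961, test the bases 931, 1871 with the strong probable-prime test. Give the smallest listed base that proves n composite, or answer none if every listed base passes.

n − 1 = 1960 = 2^3 · 245, so s = 3 and d = 245.
Base 931: x_0 = 931^245 mod 1961 = 931. x_0 is neither 1 nor 1960, so continue squaring. x_1 = 931^2 mod 1961 = 1960. x_1 ≡ −1, so 931 is not a witness.
Base 1871: x_0 = 1871^245 mod 1961 = 1372. x_0 is neither 1 nor 1960, so continue squaring. x_1 = 1372^2 mod 1961 = 1785. x_2 = 1785^2 mod 1961 = 1561. Reached i = s−1 = 2 without hitting −1: 1871 is a Miller–Rabin witness and 1961 is composite.
The smallest witness among the given bases is 1871.

1871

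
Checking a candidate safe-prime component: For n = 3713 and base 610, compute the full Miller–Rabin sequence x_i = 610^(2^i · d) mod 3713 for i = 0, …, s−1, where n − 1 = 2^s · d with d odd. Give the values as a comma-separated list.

1597, 3291, 3573, 1035, 1881, 3385, 3620

n − 1 = 3712 = 2^7 · 29, so s = 7 and d = 29.
x_0 = 610^29 mod 3713 = 1597.
x_1 = 1597^2 mod 3713 = 3291.
x_2 = 3291^2 mod 3713 = 3573.
x_3 = 3573^2 mod 3713 = 1035.
x_4 = 1035^2 mod 3713 = 1881.
x_5 = 1881^2 mod 3713 = 3385.
x_6 = 3385^2 mod 3713 = 3620.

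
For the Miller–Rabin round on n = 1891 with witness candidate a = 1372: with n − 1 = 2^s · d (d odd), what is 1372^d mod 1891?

1148

n − 1 = 1890 = 2^1 · 945, so s = 1 and d = 945.
1372^945 mod 1891 = 1148.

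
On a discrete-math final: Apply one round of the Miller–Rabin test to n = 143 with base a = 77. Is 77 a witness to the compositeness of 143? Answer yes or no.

n − 1 = 142 = 2^1 · 71, so s = 1 and d = 71.
x_0 = 77^71 mod 143 = 77.
x_0 ∉ {1, 142} and s = 1, so 77 is a Miller–Rabin witness and 143 is composite.

yes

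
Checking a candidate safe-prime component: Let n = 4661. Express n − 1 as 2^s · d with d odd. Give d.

1165

Halving: 4660 → 2330 → 1165; 1165 is odd.
So 4660 = 2^2 · 1165.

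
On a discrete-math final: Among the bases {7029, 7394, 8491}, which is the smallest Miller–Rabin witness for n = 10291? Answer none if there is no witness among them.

n − 1 = 10290 = 2^1 · 5145, so s = 1 and d = 5145.
Base 7029: x_0 = 7029^5145 mod 10291 = 1. x_0 = 1, so 7029 is not a witness.
Base 7394: x_0 = 7394^5145 mod 10291 = 7271. x_0 ∉ {1, 10290} and s = 1, so 7394 is a Miller–Rabin witness and 10291 is composite.
Base 8491: x_0 = 8491^5145 mod 10291 = 3279. x_0 ∉ {1, 10290} and s = 1, so 8491 is a Miller–Rabin witness and 10291 is composite.
The smallest witness among the given bases is 7394.

7394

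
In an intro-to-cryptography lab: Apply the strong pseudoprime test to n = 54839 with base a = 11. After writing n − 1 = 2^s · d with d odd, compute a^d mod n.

22864

n − 1 = 54838 = 2^1 · 27419, so s = 1 and d = 27419.
11^27419 mod 54839 = 22864.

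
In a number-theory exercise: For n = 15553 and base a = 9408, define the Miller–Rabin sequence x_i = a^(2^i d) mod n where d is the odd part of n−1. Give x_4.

n − 1 = 15552 = 2^6 · 243, so s = 6 and d = 243.
x_0 = 9408^243 mod 15553 = 243.
x_1 = 243^2 mod 15553 = 12390.
x_2 = 12390^2 mod 15553 = 3990.
x_3 = 3990^2 mod 15553 = 9381.
x_4 = 9381^2 mod 15553 = 4287.

4287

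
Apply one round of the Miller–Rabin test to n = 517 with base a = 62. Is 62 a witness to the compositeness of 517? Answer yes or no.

n − 1 = 516 = 2^2 · 129, so s = 2 and d = 129.
Repeated squaring mod 517: 62^1 ≡ 62, 62^2 ≡ 225, 62^4 ≡ 476, 62^8 ≡ 130, 62^16 ≡ 356, 62^32 ≡ 71, 62^64 ≡ 388, 62^128 ≡ 97.
129 = 128 + 1, so 62^129 ≡ 97·62 ≡ 327 (mod 517).
x_0 = 62^129 mod 517 = 327.
x_0 is neither 1 nor 516, so continue squaring.
x_1 = 327^2 mod 517 = 427.
Reached i = s−1 = 1 without hitting −1: 62 is a Miller–Rabin witness and 517 is composite.

yes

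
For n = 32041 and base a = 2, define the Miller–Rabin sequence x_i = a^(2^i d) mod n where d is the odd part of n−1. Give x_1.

n − 1 = 32040 = 2^3 · 4005, so s = 3 and d = 4005.
x_0 = 2^4005 mod 32041 = 22911.
x_1 = 22911^2 mod 32041 = 18259.

18259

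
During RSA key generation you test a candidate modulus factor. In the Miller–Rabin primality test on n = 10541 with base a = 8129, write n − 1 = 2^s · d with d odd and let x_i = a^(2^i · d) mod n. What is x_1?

3938

n − 1 = 10540 = 2^2 · 2635, so s = 2 and d = 2635.
x_0 = 8129^2635 mod 10541 = 5589.
x_1 = 5589^2 mod 10541 = 3938.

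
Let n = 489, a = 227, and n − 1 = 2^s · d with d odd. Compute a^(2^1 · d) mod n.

n − 1 = 488 = 2^3 · 61, so s = 3 and d = 61.
x_0 = 227^61 mod 489 = 362.
x_1 = 362^2 mod 489 = 481.

481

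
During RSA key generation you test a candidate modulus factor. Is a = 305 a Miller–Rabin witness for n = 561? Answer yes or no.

no

n − 1 = 560 = 2^4 · 35, so s = 4 and d = 35.
By repeated squaring, 305^35 ≡ 560 (mod 561).
x_0 = 305^35 mod 561 = 560.
x_0 = 560 ≡ −1, so 305 is not a witness.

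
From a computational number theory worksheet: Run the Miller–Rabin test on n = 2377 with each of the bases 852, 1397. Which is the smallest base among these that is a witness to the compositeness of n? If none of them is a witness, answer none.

n − 1 = 2376 = 2^3 · 297, so s = 3 and d = 297.
Base 852: x_0 = 852^297 mod 2377 = 709. x_0 is neither 1 nor 2376, so continue squaring. x_1 = 709^2 mod 2377 = 1134. x_2 = 1134^2 mod 2377 = 2376. x_2 ≡ −1, so 852 is not a witness.
Base 1397: x_0 = 1397^297 mod 2377 = 1797. x_0 is neither 1 nor 2376, so continue squaring. x_1 = 1797^2 mod 2377 = 1243. x_2 = 1243^2 mod 2377 = 2376. x_2 ≡ −1, so 1397 is not a witness.
No listed base is a witness for 2377.

none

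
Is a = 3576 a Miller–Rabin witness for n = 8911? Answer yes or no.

yes

n − 1 = 8910 = 2^1 · 4455, so s = 1 and d = 4455.
x_0 = 3576^4455 mod 8911 = 2547.
x_0 ∉ {1, 8910} and s = 1, so 3576 is a Miller–Rabin witness and 8911 is composite.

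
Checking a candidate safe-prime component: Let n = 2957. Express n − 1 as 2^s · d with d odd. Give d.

Halving: 2956 → 1478 → 739; 739 is odd.
So 2956 = 2^2 · 739.

739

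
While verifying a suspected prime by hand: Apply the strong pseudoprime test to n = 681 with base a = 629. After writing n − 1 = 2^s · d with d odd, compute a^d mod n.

n − 1 = 680 = 2^3 · 85, so s = 3 and d = 85.
629^85 mod 681 = 398.

398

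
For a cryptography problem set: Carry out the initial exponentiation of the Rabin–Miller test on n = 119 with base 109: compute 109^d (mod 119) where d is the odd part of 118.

65

n − 1 = 118 = 2^1 · 59, so s = 1 and d = 59.
Repeated squaring mod 119: 109^1 ≡ 109, 109^2 ≡ 100, 109^4 ≡ 4, 109^8 ≡ 16, 109^16 ≡ 18, 109^32 ≡ 86.
59 = 32 + 16 + 8 + 2 + 1, so 109^59 ≡ 86·18·16·100·109 ≡ 65 (mod 119).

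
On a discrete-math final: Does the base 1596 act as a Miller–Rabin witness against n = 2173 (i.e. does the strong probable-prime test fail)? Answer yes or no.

n − 1 = 2172 = 2^2 · 543, so s = 2 and d = 543.
x_0 = 1596^543 mod 2173 = 888.
x_0 is neither 1 nor 2172, so continue squaring.
x_1 = 888^2 mod 2173 = 1918.
Reached i = s−1 = 1 without hitting −1: 1596 is a Miller–Rabin witness and 2173 is composite.

yes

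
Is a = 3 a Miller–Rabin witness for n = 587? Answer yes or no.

no

n − 1 = 586 = 2^1 · 293, so s = 1 and d = 293.
Repeated squaring mod 587: 3^1 ≡ 3, 3^2 ≡ 9, 3^4 ≡ 81, 3^8 ≡ 104, 3^16 ≡ 250, 3^32 ≡ 278, 3^64 ≡ 387, 3^128 ≡ 84, 3^256 ≡ 12.
293 = 256 + 32 + 4 + 1, so 3^293 ≡ 12·278·81·3 ≡ 1 (mod 587).
x_0 = 3^293 mod 587 = 1.
x_0 = 1, so 3 is not a witness.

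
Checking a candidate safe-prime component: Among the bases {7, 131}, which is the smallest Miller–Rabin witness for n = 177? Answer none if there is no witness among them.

7

n − 1 = 176 = 2^4 · 11, so s = 4 and d = 11.
Base 7: x_0 = 7^11 mod 177 = 94. x_0 is neither 1 nor 176, so continue squaring. x_1 = 94^2 mod 177 = 163. x_2 = 163^2 mod 177 = 19. x_3 = 19^2 mod 177 = 7. Reached i = s−1 = 3 without hitting −1: 7 is a Miller–Rabin witness and 177 is composite.
Base 131: x_0 = 131^11 mod 177 = 173. x_0 is neither 1 nor 176, so continue squaring. x_1 = 173^2 mod 177 = 16. x_2 = 16^2 mod 177 = 79. x_3 = 79^2 mod 177 = 46. Reached i = s−1 = 3 without hitting −1: 131 is a Miller–Rabin witness and 177 is composite.
The smallest witness among the given bases is 7.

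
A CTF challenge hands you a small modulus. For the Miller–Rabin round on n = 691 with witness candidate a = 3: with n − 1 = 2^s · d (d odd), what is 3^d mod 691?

690

n − 1 = 690 = 2^1 · 345, so s = 1 and d = 345.
3^345 mod 691 = 690.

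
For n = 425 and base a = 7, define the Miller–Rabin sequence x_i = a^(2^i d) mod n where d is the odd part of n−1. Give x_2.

276

n − 1 = 424 = 2^3 · 53, so s = 3 and d = 53.
x_0 = 7^53 mod 425 = 232.
x_1 = 232^2 mod 425 = 274.
x_2 = 274^2 mod 425 = 276.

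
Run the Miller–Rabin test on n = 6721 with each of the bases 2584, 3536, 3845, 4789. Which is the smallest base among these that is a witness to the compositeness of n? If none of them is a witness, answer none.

3536

n − 1 = 6720 = 2^6 · 105, so s = 6 and d = 105.
Base 2584: x_0 = 2584^105 mod 6721 = 6720. x_0 = 6720 ≡ −1, so 2584 is not a witness.
Base 3536: x_0 = 3536^105 mod 6721 = 5941. x_0 is neither 1 nor 6720, so continue squaring. x_1 = 5941^2 mod 6721 = 3510. x_2 = 3510^2 mod 6721 = 507. x_3 = 507^2 mod 6721 = 1651. x_4 = 1651^2 mod 6721 = 3796. x_5 = 3796^2 mod 6721 = 6513. Reached i = s−1 = 5 without hitting −1: 3536 is a Miller–Rabin witness and 6721 is composite.
Base 3845: x_0 = 3845^105 mod 6721 = 4861. x_0 is neither 1 nor 6720, so continue squaring. x_1 = 4861^2 mod 6721 = 5006. x_2 = 5006^2 mod 6721 = 4148. x_3 = 4148^2 mod 6721 = 144. x_4 = 144^2 mod 6721 = 573. x_5 = 573^2 mod 6721 = 5721. Reached i = s−1 = 5 without hitting −1: 3845 is a Miller–Rabin witness and 6721 is composite.
Base 4789: x_0 = 4789^105 mod 6721 = 5127. x_0 is neither 1 nor 6720, so continue squaring. x_1 = 5127^2 mod 6721 = 298. x_2 = 298^2 mod 6721 = 1431. x_3 = 1431^2 mod 6721 = 4577. x_4 = 4577^2 mod 6721 = 6293. x_5 = 6293^2 mod 6721 = 1717. Reached i = s−1 = 5 without hitting −1: 4789 is a Miller–Rabin witness and 6721 is composite.
The smallest witness among the given bases is 3536.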